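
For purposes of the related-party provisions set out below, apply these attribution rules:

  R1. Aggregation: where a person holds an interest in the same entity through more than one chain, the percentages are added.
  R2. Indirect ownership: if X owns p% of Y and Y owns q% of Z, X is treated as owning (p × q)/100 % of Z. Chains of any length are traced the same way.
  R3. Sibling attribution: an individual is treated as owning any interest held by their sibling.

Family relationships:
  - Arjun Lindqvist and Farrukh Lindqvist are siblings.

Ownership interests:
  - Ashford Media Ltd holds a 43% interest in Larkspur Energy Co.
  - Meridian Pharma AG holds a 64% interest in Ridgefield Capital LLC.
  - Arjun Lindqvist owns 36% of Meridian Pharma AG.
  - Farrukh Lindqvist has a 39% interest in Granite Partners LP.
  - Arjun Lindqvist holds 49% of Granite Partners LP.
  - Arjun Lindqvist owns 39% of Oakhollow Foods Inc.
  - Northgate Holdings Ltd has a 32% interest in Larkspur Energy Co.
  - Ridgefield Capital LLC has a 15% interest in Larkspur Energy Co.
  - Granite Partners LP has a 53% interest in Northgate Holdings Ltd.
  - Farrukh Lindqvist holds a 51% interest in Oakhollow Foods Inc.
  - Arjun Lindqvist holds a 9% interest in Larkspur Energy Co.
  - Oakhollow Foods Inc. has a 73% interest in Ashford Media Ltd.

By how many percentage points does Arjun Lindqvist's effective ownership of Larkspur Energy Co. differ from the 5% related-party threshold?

By sibling attribution (R3), Arjun Lindqvist is treated as also owning Farrukh Lindqvist's interest in Oakhollow Foods Inc, giving 39% + 51% = 90%.
By sibling attribution (R3), Arjun Lindqvist is treated as also owning Farrukh Lindqvist's interest in Granite Partners LP, giving 49% + 39% = 88%.
Chain via Meridian Pharma AG → Ridgefield Capital LLC (R2): 36% × 64% × 15% = 3.456% of Larkspur Energy Co.
Chain via Oakhollow Foods Inc. → Ashford Media Ltd (R2): 90% × 73% × 43% = 28.251% of Larkspur Energy Co.
Chain via Granite Partners LP → Northgate Holdings Ltd (R2): 88% × 53% × 32% = 14.9248% of Larkspur Energy Co.
Direct interest in Larkspur Energy Co: 9%.
Aggregating (R1): 3.456% + 28.251% + 14.9248% + 9% = 55.6318%.
55.6318% exceeds the 5% threshold by 50.6318 percentage points.

50.6318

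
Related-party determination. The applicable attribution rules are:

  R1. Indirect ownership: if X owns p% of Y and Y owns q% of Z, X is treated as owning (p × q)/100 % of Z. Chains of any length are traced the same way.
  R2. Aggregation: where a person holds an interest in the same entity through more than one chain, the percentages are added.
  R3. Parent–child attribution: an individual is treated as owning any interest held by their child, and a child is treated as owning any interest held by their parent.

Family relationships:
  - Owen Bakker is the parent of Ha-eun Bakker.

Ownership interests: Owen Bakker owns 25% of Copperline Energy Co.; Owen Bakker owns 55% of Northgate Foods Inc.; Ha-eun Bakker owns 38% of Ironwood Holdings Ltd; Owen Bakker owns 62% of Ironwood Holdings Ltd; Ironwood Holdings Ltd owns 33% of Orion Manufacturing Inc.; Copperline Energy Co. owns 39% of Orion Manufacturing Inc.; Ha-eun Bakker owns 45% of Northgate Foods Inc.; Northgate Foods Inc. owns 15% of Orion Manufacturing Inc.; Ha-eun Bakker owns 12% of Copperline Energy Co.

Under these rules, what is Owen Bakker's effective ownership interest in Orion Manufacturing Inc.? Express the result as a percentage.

By parent–child attribution (R3), Owen Bakker is treated as also owning Ha-eun Bakker's interest in Ironwood Holdings Ltd, giving 62% + 38% = 100%.
By parent–child attribution (R3), Owen Bakker is treated as also owning Ha-eun Bakker's interest in Copperline Energy Co, giving 25% + 12% = 37%.
By parent–child attribution (R3), Owen Bakker is treated as also owning Ha-eun Bakker's interest in Northgate Foods Inc, giving 55% + 45% = 100%.
Chain via Ironwood Holdings Ltd (R1): 100% × 33% = 33% of Orion Manufacturing Inc.
Chain via Copperline Energy Co. (R1): 37% × 39% = 14.43% of Orion Manufacturing Inc.
Chain via Northgate Foods Inc. (R1): 100% × 15% = 15% of Orion Manufacturing Inc.
Aggregating (R2): 33% + 14.43% + 15% = 62.43%.

62.43%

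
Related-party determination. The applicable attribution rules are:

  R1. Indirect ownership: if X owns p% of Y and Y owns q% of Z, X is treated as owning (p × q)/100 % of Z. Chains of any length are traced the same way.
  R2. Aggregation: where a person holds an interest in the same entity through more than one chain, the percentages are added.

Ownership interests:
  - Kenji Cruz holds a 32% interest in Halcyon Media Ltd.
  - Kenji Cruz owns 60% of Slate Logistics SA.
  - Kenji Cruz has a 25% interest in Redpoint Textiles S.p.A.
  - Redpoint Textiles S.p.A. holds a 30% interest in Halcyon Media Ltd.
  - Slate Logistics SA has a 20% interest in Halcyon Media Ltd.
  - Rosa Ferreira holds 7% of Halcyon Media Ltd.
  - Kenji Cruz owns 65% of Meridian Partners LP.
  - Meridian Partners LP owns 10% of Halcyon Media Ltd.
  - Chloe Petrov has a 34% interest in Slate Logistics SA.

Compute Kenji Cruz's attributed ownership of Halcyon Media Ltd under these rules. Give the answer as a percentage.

58%

Chain via Redpoint Textiles S.p.A. (R1): 25% × 30% = 7.5% of Halcyon Media Ltd.
Chain via Slate Logistics SA (R1): 60% × 20% = 12% of Halcyon Media Ltd.
Chain via Meridian Partners LP (R1): 65% × 10% = 6.5% of Halcyon Media Ltd.
Direct interest in Halcyon Media Ltd: 32%.
Aggregating (R2): 7.5% + 12% + 6.5% + 32% = 58%.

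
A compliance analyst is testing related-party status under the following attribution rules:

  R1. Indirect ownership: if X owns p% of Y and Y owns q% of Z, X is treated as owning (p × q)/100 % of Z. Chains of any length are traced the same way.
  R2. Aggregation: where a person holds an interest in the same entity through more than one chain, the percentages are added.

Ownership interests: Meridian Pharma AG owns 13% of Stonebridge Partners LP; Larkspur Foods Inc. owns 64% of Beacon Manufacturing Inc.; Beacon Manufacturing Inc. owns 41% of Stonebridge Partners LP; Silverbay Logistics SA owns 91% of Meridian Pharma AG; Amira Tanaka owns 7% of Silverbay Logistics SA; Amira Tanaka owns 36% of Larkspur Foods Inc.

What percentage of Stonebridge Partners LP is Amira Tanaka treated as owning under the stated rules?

10.2745%

Chain via Silverbay Logistics SA → Meridian Pharma AG (R1): 7% × 91% × 13% = 0.8281% of Stonebridge Partners LP.
Chain via Larkspur Foods Inc. → Beacon Manufacturing Inc. (R1): 36% × 64% × 41% = 9.4464% of Stonebridge Partners LP.
Aggregating (R2): 0.8281% + 9.4464% = 10.2745%.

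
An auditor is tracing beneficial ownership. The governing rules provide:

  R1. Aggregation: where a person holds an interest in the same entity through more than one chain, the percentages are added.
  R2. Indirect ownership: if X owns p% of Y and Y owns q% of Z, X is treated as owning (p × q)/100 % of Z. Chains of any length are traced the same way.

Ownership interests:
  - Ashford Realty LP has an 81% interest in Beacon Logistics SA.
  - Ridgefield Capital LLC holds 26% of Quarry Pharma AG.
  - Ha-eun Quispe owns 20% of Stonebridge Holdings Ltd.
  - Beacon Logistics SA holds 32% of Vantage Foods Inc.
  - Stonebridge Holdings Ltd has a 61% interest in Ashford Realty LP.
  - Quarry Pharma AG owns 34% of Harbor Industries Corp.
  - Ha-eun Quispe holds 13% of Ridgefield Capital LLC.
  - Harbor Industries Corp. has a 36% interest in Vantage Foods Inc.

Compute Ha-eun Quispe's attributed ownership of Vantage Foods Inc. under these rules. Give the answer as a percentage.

Chain via Ridgefield Capital LLC → Quarry Pharma AG → Harbor Industries Corp. (R2): 13% × 26% × 34% × 36% = 0.413712% of Vantage Foods Inc.
Chain via Stonebridge Holdings Ltd → Ashford Realty LP → Beacon Logistics SA (R2): 20% × 61% × 81% × 32% = 3.16224% of Vantage Foods Inc.
Aggregating (R1): 0.413712% + 3.16224% = 3.575952%.

3.575952%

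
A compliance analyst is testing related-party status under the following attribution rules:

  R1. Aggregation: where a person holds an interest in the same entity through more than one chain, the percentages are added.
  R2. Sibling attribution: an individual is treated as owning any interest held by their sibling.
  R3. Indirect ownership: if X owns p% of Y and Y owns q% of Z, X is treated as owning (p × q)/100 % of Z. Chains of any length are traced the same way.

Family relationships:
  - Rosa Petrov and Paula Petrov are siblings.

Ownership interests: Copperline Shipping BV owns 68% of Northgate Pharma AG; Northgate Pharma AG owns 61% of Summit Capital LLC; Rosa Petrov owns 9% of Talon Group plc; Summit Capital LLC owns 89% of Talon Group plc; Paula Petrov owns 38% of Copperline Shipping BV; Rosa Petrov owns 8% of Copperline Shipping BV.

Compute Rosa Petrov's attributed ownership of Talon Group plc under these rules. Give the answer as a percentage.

By sibling attribution (R2), Rosa Petrov is treated as also owning Paula Petrov's interest in Copperline Shipping BV, giving 8% + 38% = 46%.
Chain via Copperline Shipping BV → Northgate Pharma AG → Summit Capital LLC (R3): 46% × 68% × 61% × 89% = 16.981912% of Talon Group plc.
Direct interest in Talon Group plc: 9%.
Aggregating (R1): 16.981912% + 9% = 25.981912%.

25.981912%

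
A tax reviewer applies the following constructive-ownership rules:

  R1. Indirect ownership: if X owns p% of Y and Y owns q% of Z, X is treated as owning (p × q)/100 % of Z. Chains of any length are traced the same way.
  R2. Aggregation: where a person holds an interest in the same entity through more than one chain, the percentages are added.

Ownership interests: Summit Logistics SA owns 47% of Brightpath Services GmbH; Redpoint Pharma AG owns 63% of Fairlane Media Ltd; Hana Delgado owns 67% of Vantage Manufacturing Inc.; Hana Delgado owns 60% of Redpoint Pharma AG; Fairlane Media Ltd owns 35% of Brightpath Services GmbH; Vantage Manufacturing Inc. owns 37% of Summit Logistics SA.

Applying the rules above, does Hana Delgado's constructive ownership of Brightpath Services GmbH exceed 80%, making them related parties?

Chain via Vantage Manufacturing Inc. → Summit Logistics SA (R1): 67% × 37% × 47% = 11.6513% of Brightpath Services GmbH.
Chain via Redpoint Pharma AG → Fairlane Media Ltd (R1): 60% × 63% × 35% = 13.23% of Brightpath Services GmbH.
Aggregating (R2): 11.6513% + 13.23% = 24.8813%.
24.8813% does not exceed the 80% threshold, so Hana is not a related party to Brightpath Services GmbH.

No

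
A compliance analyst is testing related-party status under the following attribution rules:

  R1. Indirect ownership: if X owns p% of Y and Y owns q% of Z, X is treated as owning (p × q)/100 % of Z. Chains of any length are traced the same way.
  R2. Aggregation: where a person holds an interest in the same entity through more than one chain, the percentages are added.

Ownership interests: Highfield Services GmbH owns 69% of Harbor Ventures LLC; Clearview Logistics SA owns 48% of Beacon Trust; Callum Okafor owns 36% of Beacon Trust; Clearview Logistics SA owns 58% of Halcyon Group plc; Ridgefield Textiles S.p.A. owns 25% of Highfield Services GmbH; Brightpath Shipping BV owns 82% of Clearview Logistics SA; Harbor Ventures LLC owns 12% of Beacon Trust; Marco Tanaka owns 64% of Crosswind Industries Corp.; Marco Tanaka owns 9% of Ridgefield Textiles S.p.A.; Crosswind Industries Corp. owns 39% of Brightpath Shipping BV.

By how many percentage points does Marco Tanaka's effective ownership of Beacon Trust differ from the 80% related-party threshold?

69.989444

Chain via Crosswind Industries Corp. → Brightpath Shipping BV → Clearview Logistics SA (R1): 64% × 39% × 82% × 48% = 9.824256% of Beacon Trust.
Chain via Ridgefield Textiles S.p.A. → Highfield Services GmbH → Harbor Ventures LLC (R1): 9% × 25% × 69% × 12% = 0.1863% of Beacon Trust.
Aggregating (R2): 9.824256% + 0.1863% = 10.010556%.
10.010556% falls short of the 80% threshold by 69.989444 percentage points.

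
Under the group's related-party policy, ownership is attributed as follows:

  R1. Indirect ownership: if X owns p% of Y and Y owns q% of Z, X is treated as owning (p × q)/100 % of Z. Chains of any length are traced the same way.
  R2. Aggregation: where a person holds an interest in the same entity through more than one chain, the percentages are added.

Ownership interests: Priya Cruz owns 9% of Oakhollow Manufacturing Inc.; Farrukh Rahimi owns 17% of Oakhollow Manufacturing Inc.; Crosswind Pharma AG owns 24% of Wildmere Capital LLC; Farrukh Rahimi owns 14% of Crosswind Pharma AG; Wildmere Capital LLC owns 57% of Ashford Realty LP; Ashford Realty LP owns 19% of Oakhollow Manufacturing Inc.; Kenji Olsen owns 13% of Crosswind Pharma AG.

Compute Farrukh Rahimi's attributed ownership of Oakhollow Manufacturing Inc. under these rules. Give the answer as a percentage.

Chain via Crosswind Pharma AG → Wildmere Capital LLC → Ashford Realty LP (R1): 14% × 24% × 57% × 19% = 0.363888% of Oakhollow Manufacturing Inc.
Direct interest in Oakhollow Manufacturing Inc: 17%.
Aggregating (R2): 0.363888% + 17% = 17.363888%.

17.363888%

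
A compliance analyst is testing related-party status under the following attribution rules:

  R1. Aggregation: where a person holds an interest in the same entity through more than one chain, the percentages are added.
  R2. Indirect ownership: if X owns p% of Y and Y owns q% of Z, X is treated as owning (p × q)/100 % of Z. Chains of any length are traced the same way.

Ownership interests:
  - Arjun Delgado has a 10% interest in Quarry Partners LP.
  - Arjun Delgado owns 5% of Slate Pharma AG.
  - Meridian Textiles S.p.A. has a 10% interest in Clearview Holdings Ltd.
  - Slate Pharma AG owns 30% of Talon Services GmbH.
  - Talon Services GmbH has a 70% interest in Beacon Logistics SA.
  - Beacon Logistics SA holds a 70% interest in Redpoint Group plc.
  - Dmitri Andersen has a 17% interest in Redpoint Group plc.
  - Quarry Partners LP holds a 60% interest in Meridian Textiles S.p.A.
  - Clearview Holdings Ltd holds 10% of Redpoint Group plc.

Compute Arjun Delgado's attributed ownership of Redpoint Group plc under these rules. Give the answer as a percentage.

Chain via Slate Pharma AG → Talon Services GmbH → Beacon Logistics SA (R2): 5% × 30% × 70% × 70% = 0.735% of Redpoint Group plc.
Chain via Quarry Partners LP → Meridian Textiles S.p.A. → Clearview Holdings Ltd (R2): 10% × 60% × 10% × 10% = 0.06% of Redpoint Group plc.
Aggregating (R1): 0.735% + 0.06% = 0.795%.

0.795%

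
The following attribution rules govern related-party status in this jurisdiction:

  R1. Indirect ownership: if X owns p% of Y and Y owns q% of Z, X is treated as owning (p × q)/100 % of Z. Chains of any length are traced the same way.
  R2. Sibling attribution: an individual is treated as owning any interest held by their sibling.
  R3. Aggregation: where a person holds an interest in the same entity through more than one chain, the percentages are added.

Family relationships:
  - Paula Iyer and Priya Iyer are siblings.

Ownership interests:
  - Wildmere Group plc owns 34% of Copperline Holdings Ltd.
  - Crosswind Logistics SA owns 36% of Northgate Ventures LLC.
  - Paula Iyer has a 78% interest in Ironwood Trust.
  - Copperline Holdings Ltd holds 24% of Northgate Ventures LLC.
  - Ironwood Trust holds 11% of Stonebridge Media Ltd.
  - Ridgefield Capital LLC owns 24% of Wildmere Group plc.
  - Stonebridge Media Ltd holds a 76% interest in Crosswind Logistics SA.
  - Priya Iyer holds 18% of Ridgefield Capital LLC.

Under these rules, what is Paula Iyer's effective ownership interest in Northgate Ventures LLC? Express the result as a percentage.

By sibling attribution (R2), Paula Iyer is treated as owning Priya Iyer's 18% interest in Ridgefield Capital LLC.
Chain via Ironwood Trust → Stonebridge Media Ltd → Crosswind Logistics SA (R1): 78% × 11% × 76% × 36% = 2.347488% of Northgate Ventures LLC.
Chain via Ridgefield Capital LLC → Wildmere Group plc → Copperline Holdings Ltd (R1): 18% × 24% × 34% × 24% = 0.352512% of Northgate Ventures LLC.
Aggregating (R3): 2.347488% + 0.352512% = 2.7%.

2.7%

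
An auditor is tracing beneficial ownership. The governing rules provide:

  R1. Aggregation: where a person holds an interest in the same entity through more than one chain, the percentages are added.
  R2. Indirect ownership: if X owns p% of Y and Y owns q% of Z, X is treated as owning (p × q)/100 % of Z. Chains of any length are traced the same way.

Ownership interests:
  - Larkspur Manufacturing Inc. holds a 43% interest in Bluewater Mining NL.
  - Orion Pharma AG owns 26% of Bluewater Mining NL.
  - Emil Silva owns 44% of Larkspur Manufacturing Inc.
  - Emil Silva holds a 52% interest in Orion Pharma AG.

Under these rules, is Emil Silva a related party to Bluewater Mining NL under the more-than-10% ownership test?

Chain via Larkspur Manufacturing Inc. (R2): 44% × 43% = 18.92% of Bluewater Mining NL.
Chain via Orion Pharma AG (R2): 52% × 26% = 13.52% of Bluewater Mining NL.
Aggregating (R1): 18.92% + 13.52% = 32.44%.
32.44% exceeds the 10% threshold, so Emil is a related party to Bluewater Mining NL.

Yes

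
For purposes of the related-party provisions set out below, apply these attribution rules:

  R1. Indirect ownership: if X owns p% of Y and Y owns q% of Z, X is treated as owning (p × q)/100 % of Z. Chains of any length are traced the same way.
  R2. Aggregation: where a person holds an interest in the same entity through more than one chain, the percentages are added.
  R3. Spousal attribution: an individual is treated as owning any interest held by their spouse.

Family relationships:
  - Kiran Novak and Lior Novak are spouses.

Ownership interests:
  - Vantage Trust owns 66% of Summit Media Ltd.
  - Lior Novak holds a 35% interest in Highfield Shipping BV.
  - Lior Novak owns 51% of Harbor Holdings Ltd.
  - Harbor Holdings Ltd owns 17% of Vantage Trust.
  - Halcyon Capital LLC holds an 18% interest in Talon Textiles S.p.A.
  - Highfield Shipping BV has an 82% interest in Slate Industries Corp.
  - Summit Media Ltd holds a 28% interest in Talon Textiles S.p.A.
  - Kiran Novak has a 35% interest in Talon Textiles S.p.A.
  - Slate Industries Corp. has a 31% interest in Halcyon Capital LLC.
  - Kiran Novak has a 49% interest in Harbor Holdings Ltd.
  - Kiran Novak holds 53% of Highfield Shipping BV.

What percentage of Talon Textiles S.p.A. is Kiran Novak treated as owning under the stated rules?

42.168128%

By spousal attribution (R3), Kiran Novak is treated as also owning Lior Novak's interest in Highfield Shipping BV, giving 53% + 35% = 88%.
By spousal attribution (R3), Kiran Novak is treated as also owning Lior Novak's interest in Harbor Holdings Ltd, giving 49% + 51% = 100%.
Chain via Highfield Shipping BV → Slate Industries Corp. → Halcyon Capital LLC (R1): 88% × 82% × 31% × 18% = 4.026528% of Talon Textiles S.p.A.
Chain via Harbor Holdings Ltd → Vantage Trust → Summit Media Ltd (R1): 100% × 17% × 66% × 28% = 3.1416% of Talon Textiles S.p.A.
Direct interest in Talon Textiles S.p.A: 35%.
Aggregating (R2): 4.026528% + 3.1416% + 35% = 42.168128%.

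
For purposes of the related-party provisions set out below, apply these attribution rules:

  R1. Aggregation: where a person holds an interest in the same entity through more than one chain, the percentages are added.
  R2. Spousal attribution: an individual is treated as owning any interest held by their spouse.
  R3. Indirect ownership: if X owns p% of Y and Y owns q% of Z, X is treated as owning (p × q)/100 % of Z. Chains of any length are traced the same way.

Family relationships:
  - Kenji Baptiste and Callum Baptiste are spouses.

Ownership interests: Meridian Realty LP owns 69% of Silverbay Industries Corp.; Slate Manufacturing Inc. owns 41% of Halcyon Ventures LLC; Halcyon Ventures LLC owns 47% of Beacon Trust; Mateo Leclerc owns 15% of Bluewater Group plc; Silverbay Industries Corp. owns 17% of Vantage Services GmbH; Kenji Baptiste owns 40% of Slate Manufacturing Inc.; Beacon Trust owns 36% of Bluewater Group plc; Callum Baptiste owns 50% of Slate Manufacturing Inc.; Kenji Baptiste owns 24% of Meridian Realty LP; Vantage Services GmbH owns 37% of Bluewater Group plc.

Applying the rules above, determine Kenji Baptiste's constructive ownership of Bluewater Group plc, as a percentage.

7.285104%

By spousal attribution (R2), Kenji Baptiste is treated as also owning Callum Baptiste's interest in Slate Manufacturing Inc, giving 40% + 50% = 90%.
Chain via Meridian Realty LP → Silverbay Industries Corp. → Vantage Services GmbH (R3): 24% × 69% × 17% × 37% = 1.041624% of Bluewater Group plc.
Chain via Slate Manufacturing Inc. → Halcyon Ventures LLC → Beacon Trust (R3): 90% × 41% × 47% × 36% = 6.24348% of Bluewater Group plc.
Aggregating (R1): 1.041624% + 6.24348% = 7.285104%.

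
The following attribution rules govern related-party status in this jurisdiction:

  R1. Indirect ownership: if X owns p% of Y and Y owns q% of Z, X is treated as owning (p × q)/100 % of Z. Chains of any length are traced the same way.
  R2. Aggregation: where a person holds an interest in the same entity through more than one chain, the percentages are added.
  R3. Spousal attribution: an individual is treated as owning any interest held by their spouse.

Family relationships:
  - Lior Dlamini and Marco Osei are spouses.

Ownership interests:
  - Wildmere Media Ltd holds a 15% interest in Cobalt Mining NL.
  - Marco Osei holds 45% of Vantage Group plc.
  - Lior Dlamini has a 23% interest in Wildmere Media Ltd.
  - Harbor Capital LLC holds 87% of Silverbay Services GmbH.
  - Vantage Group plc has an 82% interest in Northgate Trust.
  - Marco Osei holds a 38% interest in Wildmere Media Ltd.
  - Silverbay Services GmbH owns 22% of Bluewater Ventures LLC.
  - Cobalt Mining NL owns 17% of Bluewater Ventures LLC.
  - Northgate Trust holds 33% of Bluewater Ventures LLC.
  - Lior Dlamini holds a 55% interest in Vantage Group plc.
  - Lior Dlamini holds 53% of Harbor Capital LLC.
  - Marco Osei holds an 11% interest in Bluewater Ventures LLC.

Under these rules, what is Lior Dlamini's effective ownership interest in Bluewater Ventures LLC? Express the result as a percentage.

49.7597%

By spousal attribution (R3), Lior Dlamini is treated as also owning Marco Osei's interest in Vantage Group plc, giving 55% + 45% = 100%.
By spousal attribution (R3), Lior Dlamini is treated as also owning Marco Osei's interest in Wildmere Media Ltd, giving 23% + 38% = 61%.
By spousal attribution (R3), Lior Dlamini is treated as owning Marco Osei's 11% interest in Bluewater Ventures LLC.
Chain via Vantage Group plc → Northgate Trust (R1): 100% × 82% × 33% = 27.06% of Bluewater Ventures LLC.
Chain via Wildmere Media Ltd → Cobalt Mining NL (R1): 61% × 15% × 17% = 1.5555% of Bluewater Ventures LLC.
Chain via Harbor Capital LLC → Silverbay Services GmbH (R1): 53% × 87% × 22% = 10.1442% of Bluewater Ventures LLC.
Direct interest in Bluewater Ventures LLC: 11%.
Aggregating (R2): 27.06% + 1.5555% + 10.1442% + 11% = 49.7597%.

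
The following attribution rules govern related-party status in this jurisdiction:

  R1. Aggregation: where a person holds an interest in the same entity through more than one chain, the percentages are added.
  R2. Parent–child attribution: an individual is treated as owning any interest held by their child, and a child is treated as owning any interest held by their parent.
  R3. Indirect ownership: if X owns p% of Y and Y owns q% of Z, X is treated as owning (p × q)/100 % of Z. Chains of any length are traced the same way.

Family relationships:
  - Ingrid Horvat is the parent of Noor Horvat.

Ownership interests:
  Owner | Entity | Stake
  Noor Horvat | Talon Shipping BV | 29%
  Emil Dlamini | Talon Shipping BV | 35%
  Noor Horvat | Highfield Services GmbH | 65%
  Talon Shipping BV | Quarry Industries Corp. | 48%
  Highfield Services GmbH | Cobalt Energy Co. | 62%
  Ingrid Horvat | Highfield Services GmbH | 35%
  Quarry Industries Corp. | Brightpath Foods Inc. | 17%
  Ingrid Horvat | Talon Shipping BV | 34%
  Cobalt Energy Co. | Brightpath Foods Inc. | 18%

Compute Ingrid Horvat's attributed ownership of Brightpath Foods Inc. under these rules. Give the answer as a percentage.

By parent–child attribution (R2), Ingrid Horvat is treated as also owning Noor Horvat's interest in Highfield Services GmbH, giving 35% + 65% = 100%.
By parent–child attribution (R2), Ingrid Horvat is treated as also owning Noor Horvat's interest in Talon Shipping BV, giving 34% + 29% = 63%.
Chain via Highfield Services GmbH → Cobalt Energy Co. (R3): 100% × 62% × 18% = 11.16% of Brightpath Foods Inc.
Chain via Talon Shipping BV → Quarry Industries Corp. (R3): 63% × 48% × 17% = 5.1408% of Brightpath Foods Inc.
Aggregating (R1): 11.16% + 5.1408% = 16.3008%.

16.3008%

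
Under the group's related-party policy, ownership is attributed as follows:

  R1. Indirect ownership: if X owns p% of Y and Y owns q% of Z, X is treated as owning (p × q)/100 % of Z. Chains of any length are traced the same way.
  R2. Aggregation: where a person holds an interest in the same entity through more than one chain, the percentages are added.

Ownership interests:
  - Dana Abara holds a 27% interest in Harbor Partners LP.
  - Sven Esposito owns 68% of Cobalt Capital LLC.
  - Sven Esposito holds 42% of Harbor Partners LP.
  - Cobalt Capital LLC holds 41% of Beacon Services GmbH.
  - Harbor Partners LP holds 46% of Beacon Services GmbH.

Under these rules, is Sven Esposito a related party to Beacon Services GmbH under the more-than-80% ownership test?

Chain via Harbor Partners LP (R1): 42% × 46% = 19.32% of Beacon Services GmbH.
Chain via Cobalt Capital LLC (R1): 68% × 41% = 27.88% of Beacon Services GmbH.
Aggregating (R2): 19.32% + 27.88% = 47.2%.
47.2% does not exceed the 80% threshold, so Sven is not a related party to Beacon Services GmbH.

No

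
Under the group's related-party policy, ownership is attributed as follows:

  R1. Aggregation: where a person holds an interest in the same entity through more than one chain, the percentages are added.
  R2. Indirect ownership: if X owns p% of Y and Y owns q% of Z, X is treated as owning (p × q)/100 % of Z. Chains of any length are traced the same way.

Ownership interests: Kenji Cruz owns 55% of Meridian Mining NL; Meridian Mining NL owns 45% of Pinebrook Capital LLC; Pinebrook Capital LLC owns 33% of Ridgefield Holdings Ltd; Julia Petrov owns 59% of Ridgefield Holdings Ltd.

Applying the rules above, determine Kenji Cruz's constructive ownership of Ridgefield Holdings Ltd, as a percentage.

Chain via Meridian Mining NL → Pinebrook Capital LLC (R2): 55% × 45% × 33% = 8.1675% of Ridgefield Holdings Ltd.

8.1675%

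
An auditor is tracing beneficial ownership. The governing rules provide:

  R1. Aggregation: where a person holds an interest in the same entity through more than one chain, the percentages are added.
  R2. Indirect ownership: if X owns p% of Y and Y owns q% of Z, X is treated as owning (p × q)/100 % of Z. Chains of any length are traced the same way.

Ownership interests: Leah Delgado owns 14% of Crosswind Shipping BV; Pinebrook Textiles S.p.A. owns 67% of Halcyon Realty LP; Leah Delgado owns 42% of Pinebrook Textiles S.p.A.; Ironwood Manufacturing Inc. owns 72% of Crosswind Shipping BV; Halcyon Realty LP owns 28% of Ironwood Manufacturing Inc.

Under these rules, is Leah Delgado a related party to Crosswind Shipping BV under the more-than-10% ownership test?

Yes

Chain via Pinebrook Textiles S.p.A. → Halcyon Realty LP → Ironwood Manufacturing Inc. (R2): 42% × 67% × 28% × 72% = 5.673024% of Crosswind Shipping BV.
Direct interest in Crosswind Shipping BV: 14%.
Aggregating (R1): 5.673024% + 14% = 19.673024%.
19.673024% exceeds the 10% threshold, so Leah is a related party to Crosswind Shipping BV.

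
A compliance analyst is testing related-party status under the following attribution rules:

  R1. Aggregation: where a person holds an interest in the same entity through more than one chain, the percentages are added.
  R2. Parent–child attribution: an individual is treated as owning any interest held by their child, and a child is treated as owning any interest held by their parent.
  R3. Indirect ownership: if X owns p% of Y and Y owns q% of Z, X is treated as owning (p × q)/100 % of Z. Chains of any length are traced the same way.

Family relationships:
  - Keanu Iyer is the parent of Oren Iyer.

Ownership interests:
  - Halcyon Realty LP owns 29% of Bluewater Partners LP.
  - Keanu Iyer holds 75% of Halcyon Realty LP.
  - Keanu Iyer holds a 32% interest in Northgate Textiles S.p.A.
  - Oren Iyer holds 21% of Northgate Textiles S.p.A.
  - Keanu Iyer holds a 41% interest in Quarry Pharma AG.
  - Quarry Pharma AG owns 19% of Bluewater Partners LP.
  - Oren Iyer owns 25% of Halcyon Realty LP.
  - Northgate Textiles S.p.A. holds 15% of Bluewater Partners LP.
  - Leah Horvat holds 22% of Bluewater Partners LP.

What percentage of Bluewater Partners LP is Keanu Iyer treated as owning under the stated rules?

By parent–child attribution (R2), Keanu Iyer is treated as also owning Oren Iyer's interest in Northgate Textiles S.p.A, giving 32% + 21% = 53%.
By parent–child attribution (R2), Keanu Iyer is treated as also owning Oren Iyer's interest in Halcyon Realty LP, giving 75% + 25% = 100%.
Chain via Northgate Textiles S.p.A. (R3): 53% × 15% = 7.95% of Bluewater Partners LP.
Chain via Quarry Pharma AG (R3): 41% × 19% = 7.79% of Bluewater Partners LP.
Chain via Halcyon Realty LP (R3): 100% × 29% = 29% of Bluewater Partners LP.
Aggregating (R1): 7.95% + 7.79% + 29% = 44.74%.

44.74%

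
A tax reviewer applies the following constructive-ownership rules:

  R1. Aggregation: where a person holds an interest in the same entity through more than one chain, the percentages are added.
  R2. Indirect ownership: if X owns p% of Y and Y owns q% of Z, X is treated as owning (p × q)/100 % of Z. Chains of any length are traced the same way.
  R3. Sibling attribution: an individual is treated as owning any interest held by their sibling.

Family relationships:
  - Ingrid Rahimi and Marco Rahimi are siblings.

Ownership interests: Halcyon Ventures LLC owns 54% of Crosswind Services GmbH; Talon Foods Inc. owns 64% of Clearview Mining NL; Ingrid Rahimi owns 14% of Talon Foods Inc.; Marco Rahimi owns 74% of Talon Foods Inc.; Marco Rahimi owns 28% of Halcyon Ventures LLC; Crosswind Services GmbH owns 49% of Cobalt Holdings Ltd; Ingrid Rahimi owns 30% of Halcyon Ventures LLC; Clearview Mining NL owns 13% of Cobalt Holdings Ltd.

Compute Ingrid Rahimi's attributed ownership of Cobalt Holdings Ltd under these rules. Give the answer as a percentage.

22.6684%

By sibling attribution (R3), Ingrid Rahimi is treated as also owning Marco Rahimi's interest in Halcyon Ventures LLC, giving 30% + 28% = 58%.
By sibling attribution (R3), Ingrid Rahimi is treated as also owning Marco Rahimi's interest in Talon Foods Inc, giving 14% + 74% = 88%.
Chain via Halcyon Ventures LLC → Crosswind Services GmbH (R2): 58% × 54% × 49% = 15.3468% of Cobalt Holdings Ltd.
Chain via Talon Foods Inc. → Clearview Mining NL (R2): 88% × 64% × 13% = 7.3216% of Cobalt Holdings Ltd.
Aggregating (R1): 15.3468% + 7.3216% = 22.6684%.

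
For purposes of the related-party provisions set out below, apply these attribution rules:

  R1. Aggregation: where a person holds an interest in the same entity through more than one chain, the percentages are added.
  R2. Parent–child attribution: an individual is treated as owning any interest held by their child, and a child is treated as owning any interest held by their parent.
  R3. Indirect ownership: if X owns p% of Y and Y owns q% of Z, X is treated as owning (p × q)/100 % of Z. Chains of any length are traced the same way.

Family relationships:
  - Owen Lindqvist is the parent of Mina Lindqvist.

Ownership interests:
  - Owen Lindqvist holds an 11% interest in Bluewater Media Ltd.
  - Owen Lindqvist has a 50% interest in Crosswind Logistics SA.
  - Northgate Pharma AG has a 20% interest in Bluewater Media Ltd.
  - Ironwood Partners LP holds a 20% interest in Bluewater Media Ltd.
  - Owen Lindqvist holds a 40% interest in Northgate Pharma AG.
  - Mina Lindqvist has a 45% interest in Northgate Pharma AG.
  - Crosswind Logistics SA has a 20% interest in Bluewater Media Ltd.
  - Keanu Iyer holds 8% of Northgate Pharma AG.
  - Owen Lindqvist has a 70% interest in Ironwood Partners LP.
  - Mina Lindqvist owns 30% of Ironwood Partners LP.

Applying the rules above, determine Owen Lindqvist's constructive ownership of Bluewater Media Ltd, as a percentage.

58%

By parent–child attribution (R2), Owen Lindqvist is treated as also owning Mina Lindqvist's interest in Northgate Pharma AG, giving 40% + 45% = 85%.
By parent–child attribution (R2), Owen Lindqvist is treated as also owning Mina Lindqvist's interest in Ironwood Partners LP, giving 70% + 30% = 100%.
Chain via Crosswind Logistics SA (R3): 50% × 20% = 10% of Bluewater Media Ltd.
Chain via Northgate Pharma AG (R3): 85% × 20% = 17% of Bluewater Media Ltd.
Chain via Ironwood Partners LP (R3): 100% × 20% = 20% of Bluewater Media Ltd.
Direct interest in Bluewater Media Ltd: 11%.
Aggregating (R1): 10% + 17% + 20% + 11% = 58%.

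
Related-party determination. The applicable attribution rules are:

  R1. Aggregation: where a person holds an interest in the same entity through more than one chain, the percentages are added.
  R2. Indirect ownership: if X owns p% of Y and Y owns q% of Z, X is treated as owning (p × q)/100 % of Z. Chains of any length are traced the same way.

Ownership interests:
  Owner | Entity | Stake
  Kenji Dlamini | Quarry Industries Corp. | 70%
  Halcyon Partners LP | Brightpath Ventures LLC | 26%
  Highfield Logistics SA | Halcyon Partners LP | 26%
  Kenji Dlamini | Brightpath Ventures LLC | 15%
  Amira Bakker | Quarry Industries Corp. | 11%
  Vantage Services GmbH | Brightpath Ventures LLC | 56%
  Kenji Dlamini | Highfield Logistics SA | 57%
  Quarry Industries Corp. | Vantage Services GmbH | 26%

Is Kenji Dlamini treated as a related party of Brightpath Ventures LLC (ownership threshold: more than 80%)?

Chain via Highfield Logistics SA → Halcyon Partners LP (R2): 57% × 26% × 26% = 3.8532% of Brightpath Ventures LLC.
Chain via Quarry Industries Corp. → Vantage Services GmbH (R2): 70% × 26% × 56% = 10.192% of Brightpath Ventures LLC.
Direct interest in Brightpath Ventures LLC: 15%.
Aggregating (R1): 3.8532% + 10.192% + 15% = 29.0452%.
29.0452% does not exceed the 80% threshold, so Kenji is not a related party to Brightpath Ventures LLC.

No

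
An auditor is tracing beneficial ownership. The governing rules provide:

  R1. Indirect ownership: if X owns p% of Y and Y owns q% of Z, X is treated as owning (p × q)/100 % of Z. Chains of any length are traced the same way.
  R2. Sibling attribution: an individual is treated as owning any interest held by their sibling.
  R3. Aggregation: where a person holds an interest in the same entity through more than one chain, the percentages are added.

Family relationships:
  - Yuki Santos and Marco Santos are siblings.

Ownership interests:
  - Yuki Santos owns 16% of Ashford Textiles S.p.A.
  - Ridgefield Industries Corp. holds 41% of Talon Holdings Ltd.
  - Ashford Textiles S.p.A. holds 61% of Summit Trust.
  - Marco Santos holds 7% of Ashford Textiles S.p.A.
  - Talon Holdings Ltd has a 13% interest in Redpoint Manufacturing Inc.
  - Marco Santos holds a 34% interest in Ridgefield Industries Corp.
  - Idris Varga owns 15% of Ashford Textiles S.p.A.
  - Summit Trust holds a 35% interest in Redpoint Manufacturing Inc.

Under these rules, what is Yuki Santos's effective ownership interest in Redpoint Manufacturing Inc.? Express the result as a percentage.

6.7227%

By sibling attribution (R2), Yuki Santos is treated as also owning Marco Santos's interest in Ashford Textiles S.p.A, giving 16% + 7% = 23%.
By sibling attribution (R2), Yuki Santos is treated as owning Marco Santos's 34% interest in Ridgefield Industries Corp.
Chain via Ashford Textiles S.p.A. → Summit Trust (R1): 23% × 61% × 35% = 4.9105% of Redpoint Manufacturing Inc.
Chain via Ridgefield Industries Corp. → Talon Holdings Ltd (R1): 34% × 41% × 13% = 1.8122% of Redpoint Manufacturing Inc.
Aggregating (R3): 4.9105% + 1.8122% = 6.7227%.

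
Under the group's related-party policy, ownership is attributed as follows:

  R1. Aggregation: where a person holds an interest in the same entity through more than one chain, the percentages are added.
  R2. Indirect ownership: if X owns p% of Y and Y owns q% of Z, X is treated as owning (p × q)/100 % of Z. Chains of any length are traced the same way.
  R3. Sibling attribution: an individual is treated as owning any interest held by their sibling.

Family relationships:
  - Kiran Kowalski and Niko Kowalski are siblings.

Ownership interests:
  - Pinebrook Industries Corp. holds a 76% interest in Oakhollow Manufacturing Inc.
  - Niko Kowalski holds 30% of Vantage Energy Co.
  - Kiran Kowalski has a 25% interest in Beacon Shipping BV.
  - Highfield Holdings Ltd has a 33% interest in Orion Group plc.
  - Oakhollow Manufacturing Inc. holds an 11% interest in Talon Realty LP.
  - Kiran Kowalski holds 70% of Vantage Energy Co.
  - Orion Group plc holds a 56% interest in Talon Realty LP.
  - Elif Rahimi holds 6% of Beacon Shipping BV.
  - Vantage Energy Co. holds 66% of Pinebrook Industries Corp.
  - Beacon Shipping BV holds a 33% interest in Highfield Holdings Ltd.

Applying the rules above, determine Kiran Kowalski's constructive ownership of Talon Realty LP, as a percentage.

7.0422%

By sibling attribution (R3), Kiran Kowalski is treated as also owning Niko Kowalski's interest in Vantage Energy Co, giving 70% + 30% = 100%.
Chain via Beacon Shipping BV → Highfield Holdings Ltd → Orion Group plc (R2): 25% × 33% × 33% × 56% = 1.5246% of Talon Realty LP.
Chain via Vantage Energy Co. → Pinebrook Industries Corp. → Oakhollow Manufacturing Inc. (R2): 100% × 66% × 76% × 11% = 5.5176% of Talon Realty LP.
Aggregating (R1): 1.5246% + 5.5176% = 7.0422%.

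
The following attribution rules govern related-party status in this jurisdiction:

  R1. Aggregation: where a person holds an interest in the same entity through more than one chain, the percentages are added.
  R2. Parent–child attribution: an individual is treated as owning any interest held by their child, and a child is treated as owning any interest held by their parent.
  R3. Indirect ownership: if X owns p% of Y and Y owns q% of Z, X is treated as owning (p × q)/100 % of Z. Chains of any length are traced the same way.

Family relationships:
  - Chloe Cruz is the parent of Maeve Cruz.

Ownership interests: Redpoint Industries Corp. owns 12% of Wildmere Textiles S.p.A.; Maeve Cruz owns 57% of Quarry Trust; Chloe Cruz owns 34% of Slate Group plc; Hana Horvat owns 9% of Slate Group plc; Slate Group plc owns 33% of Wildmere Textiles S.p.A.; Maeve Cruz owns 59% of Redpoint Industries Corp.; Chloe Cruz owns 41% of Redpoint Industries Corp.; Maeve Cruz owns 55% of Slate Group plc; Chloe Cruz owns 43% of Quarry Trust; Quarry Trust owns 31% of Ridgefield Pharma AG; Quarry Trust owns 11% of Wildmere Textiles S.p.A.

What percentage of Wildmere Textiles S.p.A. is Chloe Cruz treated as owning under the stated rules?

52.37%

By parent–child attribution (R2), Chloe Cruz is treated as also owning Maeve Cruz's interest in Redpoint Industries Corp, giving 41% + 59% = 100%.
By parent–child attribution (R2), Chloe Cruz is treated as also owning Maeve Cruz's interest in Slate Group plc, giving 34% + 55% = 89%.
By parent–child attribution (R2), Chloe Cruz is treated as also owning Maeve Cruz's interest in Quarry Trust, giving 43% + 57% = 100%.
Chain via Redpoint Industries Corp. (R3): 100% × 12% = 12% of Wildmere Textiles S.p.A.
Chain via Slate Group plc (R3): 89% × 33% = 29.37% of Wildmere Textiles S.p.A.
Chain via Quarry Trust (R3): 100% × 11% = 11% of Wildmere Textiles S.p.A.
Aggregating (R1): 12% + 29.37% + 11% = 52.37%.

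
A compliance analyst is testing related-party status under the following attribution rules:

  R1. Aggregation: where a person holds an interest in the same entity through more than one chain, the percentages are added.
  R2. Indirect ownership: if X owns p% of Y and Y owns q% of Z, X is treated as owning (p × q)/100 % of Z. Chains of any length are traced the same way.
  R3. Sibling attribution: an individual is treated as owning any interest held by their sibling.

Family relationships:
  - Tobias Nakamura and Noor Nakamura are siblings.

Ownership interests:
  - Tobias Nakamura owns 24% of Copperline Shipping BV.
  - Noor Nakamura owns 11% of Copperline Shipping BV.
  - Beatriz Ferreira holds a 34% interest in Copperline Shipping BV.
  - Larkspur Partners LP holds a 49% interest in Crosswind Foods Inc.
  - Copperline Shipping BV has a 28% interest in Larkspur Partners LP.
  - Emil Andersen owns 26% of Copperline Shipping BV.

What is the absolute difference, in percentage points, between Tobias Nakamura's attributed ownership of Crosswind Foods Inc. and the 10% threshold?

By sibling attribution (R3), Tobias Nakamura is treated as also owning Noor Nakamura's interest in Copperline Shipping BV, giving 24% + 11% = 35%.
Chain via Copperline Shipping BV → Larkspur Partners LP (R2): 35% × 28% × 49% = 4.802% of Crosswind Foods Inc.
4.802% falls short of the 10% threshold by 5.198 percentage points.

5.198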